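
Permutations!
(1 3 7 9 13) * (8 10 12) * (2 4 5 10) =(1 3 7 9 13)(2 4 5 10 12 8) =[0, 3, 4, 7, 5, 10, 6, 9, 2, 13, 12, 11, 8, 1]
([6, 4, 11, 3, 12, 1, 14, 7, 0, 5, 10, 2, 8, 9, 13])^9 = [8, 5, 11, 3, 1, 9, 0, 7, 12, 13, 10, 2, 4, 14, 6]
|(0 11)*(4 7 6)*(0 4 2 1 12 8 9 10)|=|(0 11 4 7 6 2 1 12 8 9 10)|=11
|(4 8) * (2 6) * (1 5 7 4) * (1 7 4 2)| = 7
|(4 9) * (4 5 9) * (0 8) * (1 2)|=|(0 8)(1 2)(5 9)|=2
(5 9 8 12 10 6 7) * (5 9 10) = (5 10 6 7 9 8 12) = [0, 1, 2, 3, 4, 10, 7, 9, 12, 8, 6, 11, 5]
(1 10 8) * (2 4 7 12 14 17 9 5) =(1 10 8)(2 4 7 12 14 17 9 5) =[0, 10, 4, 3, 7, 2, 6, 12, 1, 5, 8, 11, 14, 13, 17, 15, 16, 9]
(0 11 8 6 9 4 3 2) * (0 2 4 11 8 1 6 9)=(0 8 9 11 1 6)(3 4)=[8, 6, 2, 4, 3, 5, 0, 7, 9, 11, 10, 1]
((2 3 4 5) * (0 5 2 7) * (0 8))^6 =(0 7)(5 8)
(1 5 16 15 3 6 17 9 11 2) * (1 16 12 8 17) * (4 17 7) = [0, 5, 16, 6, 17, 12, 1, 4, 7, 11, 10, 2, 8, 13, 14, 3, 15, 9] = (1 5 12 8 7 4 17 9 11 2 16 15 3 6)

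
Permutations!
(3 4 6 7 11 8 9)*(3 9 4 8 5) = (3 8 4 6 7 11 5) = [0, 1, 2, 8, 6, 3, 7, 11, 4, 9, 10, 5]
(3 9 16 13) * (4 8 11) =(3 9 16 13)(4 8 11) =[0, 1, 2, 9, 8, 5, 6, 7, 11, 16, 10, 4, 12, 3, 14, 15, 13]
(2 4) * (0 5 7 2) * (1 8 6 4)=(0 5 7 2 1 8 6 4)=[5, 8, 1, 3, 0, 7, 4, 2, 6]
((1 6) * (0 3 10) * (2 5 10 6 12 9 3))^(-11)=((0 2 5 10)(1 12 9 3 6))^(-11)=(0 2 5 10)(1 6 3 9 12)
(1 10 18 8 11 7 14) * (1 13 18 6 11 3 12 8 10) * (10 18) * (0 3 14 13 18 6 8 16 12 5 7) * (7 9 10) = [3, 1, 2, 5, 4, 9, 11, 13, 14, 10, 8, 0, 16, 7, 18, 15, 12, 17, 6] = (0 3 5 9 10 8 14 18 6 11)(7 13)(12 16)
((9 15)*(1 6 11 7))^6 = (15)(1 11)(6 7)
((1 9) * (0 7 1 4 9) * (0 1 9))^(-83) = ((0 7 9 4))^(-83) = (0 7 9 4)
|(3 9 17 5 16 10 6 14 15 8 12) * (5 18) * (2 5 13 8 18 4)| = 15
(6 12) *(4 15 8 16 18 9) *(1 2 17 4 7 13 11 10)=(1 2 17 4 15 8 16 18 9 7 13 11 10)(6 12)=[0, 2, 17, 3, 15, 5, 12, 13, 16, 7, 1, 10, 6, 11, 14, 8, 18, 4, 9]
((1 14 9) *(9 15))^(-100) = ((1 14 15 9))^(-100) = (15)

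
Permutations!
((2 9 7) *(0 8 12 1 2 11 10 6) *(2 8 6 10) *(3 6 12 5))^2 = ((0 12 1 8 5 3 6)(2 9 7 11))^2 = (0 1 5 6 12 8 3)(2 7)(9 11)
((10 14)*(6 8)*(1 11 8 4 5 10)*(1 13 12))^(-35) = (1 5)(4 12)(6 13)(8 14)(10 11)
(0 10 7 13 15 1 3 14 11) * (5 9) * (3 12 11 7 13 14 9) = (0 10 13 15 1 12 11)(3 9 5)(7 14) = [10, 12, 2, 9, 4, 3, 6, 14, 8, 5, 13, 0, 11, 15, 7, 1]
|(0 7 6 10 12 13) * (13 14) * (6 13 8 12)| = |(0 7 13)(6 10)(8 12 14)| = 6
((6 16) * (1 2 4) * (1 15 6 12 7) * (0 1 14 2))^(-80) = ((0 1)(2 4 15 6 16 12 7 14))^(-80) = (16)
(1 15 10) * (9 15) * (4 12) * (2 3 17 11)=(1 9 15 10)(2 3 17 11)(4 12)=[0, 9, 3, 17, 12, 5, 6, 7, 8, 15, 1, 2, 4, 13, 14, 10, 16, 11]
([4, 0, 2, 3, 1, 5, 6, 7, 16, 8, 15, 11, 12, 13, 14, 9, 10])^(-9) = (8 16 10 15 9)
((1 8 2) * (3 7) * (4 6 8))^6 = ((1 4 6 8 2)(3 7))^6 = (1 4 6 8 2)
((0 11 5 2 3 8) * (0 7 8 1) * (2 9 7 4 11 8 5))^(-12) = (0 4 2 1 8 11 3)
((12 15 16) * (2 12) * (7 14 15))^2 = ((2 12 7 14 15 16))^2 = (2 7 15)(12 14 16)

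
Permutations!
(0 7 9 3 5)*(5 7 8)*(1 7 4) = (0 8 5)(1 7 9 3 4) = [8, 7, 2, 4, 1, 0, 6, 9, 5, 3]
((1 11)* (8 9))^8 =((1 11)(8 9))^8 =(11)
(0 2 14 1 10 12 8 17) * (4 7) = (0 2 14 1 10 12 8 17)(4 7) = [2, 10, 14, 3, 7, 5, 6, 4, 17, 9, 12, 11, 8, 13, 1, 15, 16, 0]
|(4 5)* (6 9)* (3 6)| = 6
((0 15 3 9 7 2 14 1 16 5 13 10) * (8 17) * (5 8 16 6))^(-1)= (0 10 13 5 6 1 14 2 7 9 3 15)(8 16 17)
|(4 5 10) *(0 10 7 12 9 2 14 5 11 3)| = |(0 10 4 11 3)(2 14 5 7 12 9)| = 30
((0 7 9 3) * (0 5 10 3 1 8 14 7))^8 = (1 7 8 9 14)(3 10 5)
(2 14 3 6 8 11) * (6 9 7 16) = (2 14 3 9 7 16 6 8 11) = [0, 1, 14, 9, 4, 5, 8, 16, 11, 7, 10, 2, 12, 13, 3, 15, 6]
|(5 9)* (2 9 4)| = 4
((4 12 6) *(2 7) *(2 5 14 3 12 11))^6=(2 6 14)(3 7 4)(5 11 12)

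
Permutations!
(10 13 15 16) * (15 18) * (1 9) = [0, 9, 2, 3, 4, 5, 6, 7, 8, 1, 13, 11, 12, 18, 14, 16, 10, 17, 15] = (1 9)(10 13 18 15 16)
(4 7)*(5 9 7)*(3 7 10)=(3 7 4 5 9 10)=[0, 1, 2, 7, 5, 9, 6, 4, 8, 10, 3]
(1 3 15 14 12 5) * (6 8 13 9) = (1 3 15 14 12 5)(6 8 13 9) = [0, 3, 2, 15, 4, 1, 8, 7, 13, 6, 10, 11, 5, 9, 12, 14]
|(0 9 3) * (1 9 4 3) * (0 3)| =2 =|(0 4)(1 9)|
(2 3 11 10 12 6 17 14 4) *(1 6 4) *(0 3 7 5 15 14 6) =(0 3 11 10 12 4 2 7 5 15 14 1)(6 17) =[3, 0, 7, 11, 2, 15, 17, 5, 8, 9, 12, 10, 4, 13, 1, 14, 16, 6]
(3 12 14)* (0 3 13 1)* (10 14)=(0 3 12 10 14 13 1)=[3, 0, 2, 12, 4, 5, 6, 7, 8, 9, 14, 11, 10, 1, 13]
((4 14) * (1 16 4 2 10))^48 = (16)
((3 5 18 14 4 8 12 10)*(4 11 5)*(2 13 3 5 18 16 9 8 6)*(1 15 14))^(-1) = ((1 15 14 11 18)(2 13 3 4 6)(5 16 9 8 12 10))^(-1) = (1 18 11 14 15)(2 6 4 3 13)(5 10 12 8 9 16)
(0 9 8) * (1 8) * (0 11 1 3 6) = (0 9 3 6)(1 8 11) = [9, 8, 2, 6, 4, 5, 0, 7, 11, 3, 10, 1]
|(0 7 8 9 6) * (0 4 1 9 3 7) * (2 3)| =4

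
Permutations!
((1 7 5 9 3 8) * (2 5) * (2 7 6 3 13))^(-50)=((1 6 3 8)(2 5 9 13))^(-50)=(1 3)(2 9)(5 13)(6 8)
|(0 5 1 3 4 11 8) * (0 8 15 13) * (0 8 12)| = |(0 5 1 3 4 11 15 13 8 12)| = 10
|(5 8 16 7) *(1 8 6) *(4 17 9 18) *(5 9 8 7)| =|(1 7 9 18 4 17 8 16 5 6)| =10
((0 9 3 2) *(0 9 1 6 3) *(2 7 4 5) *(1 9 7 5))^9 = ((0 9)(1 6 3 5 2 7 4))^9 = (0 9)(1 3 2 4 6 5 7)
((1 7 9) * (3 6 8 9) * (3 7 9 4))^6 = (9)(3 8)(4 6)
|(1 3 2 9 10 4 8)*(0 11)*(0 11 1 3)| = |(11)(0 1)(2 9 10 4 8 3)| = 6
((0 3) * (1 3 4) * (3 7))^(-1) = (0 3 7 1 4) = ((0 4 1 7 3))^(-1)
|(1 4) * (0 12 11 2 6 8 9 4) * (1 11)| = |(0 12 1)(2 6 8 9 4 11)| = 6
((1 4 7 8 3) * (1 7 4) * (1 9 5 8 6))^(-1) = (1 6 7 3 8 5 9)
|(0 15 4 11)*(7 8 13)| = 12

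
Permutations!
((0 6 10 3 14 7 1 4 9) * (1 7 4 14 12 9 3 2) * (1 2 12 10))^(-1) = (0 9 12 10 3 4 14 1 6) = ((0 6 1 14 4 3 10 12 9))^(-1)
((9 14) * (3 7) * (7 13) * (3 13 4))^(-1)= ((3 4)(7 13)(9 14))^(-1)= (3 4)(7 13)(9 14)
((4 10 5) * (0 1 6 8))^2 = ((0 1 6 8)(4 10 5))^2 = (0 6)(1 8)(4 5 10)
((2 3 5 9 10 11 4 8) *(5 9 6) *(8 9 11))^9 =(2 11 9 8 3 4 10)(5 6)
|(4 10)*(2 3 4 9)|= 5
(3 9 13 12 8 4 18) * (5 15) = (3 9 13 12 8 4 18)(5 15) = [0, 1, 2, 9, 18, 15, 6, 7, 4, 13, 10, 11, 8, 12, 14, 5, 16, 17, 3]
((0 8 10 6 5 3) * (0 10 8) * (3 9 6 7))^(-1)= ((3 10 7)(5 9 6))^(-1)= (3 7 10)(5 6 9)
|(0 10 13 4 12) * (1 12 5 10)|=|(0 1 12)(4 5 10 13)|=12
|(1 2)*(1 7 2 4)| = |(1 4)(2 7)| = 2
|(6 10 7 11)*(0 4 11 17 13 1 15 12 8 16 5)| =14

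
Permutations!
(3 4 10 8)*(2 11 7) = (2 11 7)(3 4 10 8) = [0, 1, 11, 4, 10, 5, 6, 2, 3, 9, 8, 7]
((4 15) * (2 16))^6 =((2 16)(4 15))^6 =(16)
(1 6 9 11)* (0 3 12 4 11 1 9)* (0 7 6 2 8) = [3, 2, 8, 12, 11, 5, 7, 6, 0, 1, 10, 9, 4] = (0 3 12 4 11 9 1 2 8)(6 7)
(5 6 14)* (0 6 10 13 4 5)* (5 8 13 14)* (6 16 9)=[16, 1, 2, 3, 8, 10, 5, 7, 13, 6, 14, 11, 12, 4, 0, 15, 9]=(0 16 9 6 5 10 14)(4 8 13)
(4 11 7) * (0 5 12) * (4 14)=(0 5 12)(4 11 7 14)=[5, 1, 2, 3, 11, 12, 6, 14, 8, 9, 10, 7, 0, 13, 4]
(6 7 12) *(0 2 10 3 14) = (0 2 10 3 14)(6 7 12) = [2, 1, 10, 14, 4, 5, 7, 12, 8, 9, 3, 11, 6, 13, 0]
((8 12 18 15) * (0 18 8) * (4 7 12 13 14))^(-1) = ((0 18 15)(4 7 12 8 13 14))^(-1) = (0 15 18)(4 14 13 8 12 7)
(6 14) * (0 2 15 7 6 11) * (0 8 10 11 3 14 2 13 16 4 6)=(0 13 16 4 6 2 15 7)(3 14)(8 10 11)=[13, 1, 15, 14, 6, 5, 2, 0, 10, 9, 11, 8, 12, 16, 3, 7, 4]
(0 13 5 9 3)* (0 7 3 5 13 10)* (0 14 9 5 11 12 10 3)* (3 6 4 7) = (0 6 4 7)(9 11 12 10 14) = [6, 1, 2, 3, 7, 5, 4, 0, 8, 11, 14, 12, 10, 13, 9]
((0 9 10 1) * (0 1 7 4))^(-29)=(0 9 10 7 4)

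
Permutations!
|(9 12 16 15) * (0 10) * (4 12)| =|(0 10)(4 12 16 15 9)| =10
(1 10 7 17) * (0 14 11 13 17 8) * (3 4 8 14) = (0 3 4 8)(1 10 7 14 11 13 17) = [3, 10, 2, 4, 8, 5, 6, 14, 0, 9, 7, 13, 12, 17, 11, 15, 16, 1]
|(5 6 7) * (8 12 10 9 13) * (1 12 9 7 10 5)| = 6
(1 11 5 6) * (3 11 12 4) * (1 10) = [0, 12, 2, 11, 3, 6, 10, 7, 8, 9, 1, 5, 4] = (1 12 4 3 11 5 6 10)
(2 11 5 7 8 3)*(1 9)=(1 9)(2 11 5 7 8 3)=[0, 9, 11, 2, 4, 7, 6, 8, 3, 1, 10, 5]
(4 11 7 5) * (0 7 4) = (0 7 5)(4 11) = [7, 1, 2, 3, 11, 0, 6, 5, 8, 9, 10, 4]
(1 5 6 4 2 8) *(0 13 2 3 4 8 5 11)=(0 13 2 5 6 8 1 11)(3 4)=[13, 11, 5, 4, 3, 6, 8, 7, 1, 9, 10, 0, 12, 2]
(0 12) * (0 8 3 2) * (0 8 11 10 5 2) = [12, 1, 8, 0, 4, 2, 6, 7, 3, 9, 5, 10, 11] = (0 12 11 10 5 2 8 3)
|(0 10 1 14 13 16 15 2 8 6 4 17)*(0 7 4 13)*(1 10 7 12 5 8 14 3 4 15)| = |(0 7 15 2 14)(1 3 4 17 12 5 8 6 13 16)| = 10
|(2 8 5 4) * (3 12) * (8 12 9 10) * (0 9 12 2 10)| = 4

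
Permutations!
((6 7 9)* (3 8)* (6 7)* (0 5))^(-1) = ((0 5)(3 8)(7 9))^(-1) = (0 5)(3 8)(7 9)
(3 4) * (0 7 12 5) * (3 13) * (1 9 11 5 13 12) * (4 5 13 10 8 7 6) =(0 6 4 12 10 8 7 1 9 11 13 3 5) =[6, 9, 2, 5, 12, 0, 4, 1, 7, 11, 8, 13, 10, 3]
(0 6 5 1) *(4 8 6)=(0 4 8 6 5 1)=[4, 0, 2, 3, 8, 1, 5, 7, 6]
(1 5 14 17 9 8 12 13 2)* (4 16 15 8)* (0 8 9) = (0 8 12 13 2 1 5 14 17)(4 16 15 9) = [8, 5, 1, 3, 16, 14, 6, 7, 12, 4, 10, 11, 13, 2, 17, 9, 15, 0]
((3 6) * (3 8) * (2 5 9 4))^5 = ((2 5 9 4)(3 6 8))^5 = (2 5 9 4)(3 8 6)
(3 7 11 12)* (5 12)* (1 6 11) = (1 6 11 5 12 3 7) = [0, 6, 2, 7, 4, 12, 11, 1, 8, 9, 10, 5, 3]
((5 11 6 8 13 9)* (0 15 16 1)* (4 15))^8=((0 4 15 16 1)(5 11 6 8 13 9))^8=(0 16 4 1 15)(5 6 13)(8 9 11)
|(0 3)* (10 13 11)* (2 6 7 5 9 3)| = |(0 2 6 7 5 9 3)(10 13 11)| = 21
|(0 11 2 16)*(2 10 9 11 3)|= |(0 3 2 16)(9 11 10)|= 12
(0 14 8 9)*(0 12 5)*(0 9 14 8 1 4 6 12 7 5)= (0 8 14 1 4 6 12)(5 9 7)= [8, 4, 2, 3, 6, 9, 12, 5, 14, 7, 10, 11, 0, 13, 1]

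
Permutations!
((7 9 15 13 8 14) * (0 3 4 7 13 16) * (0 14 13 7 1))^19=((0 3 4 1)(7 9 15 16 14)(8 13))^19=(0 1 4 3)(7 14 16 15 9)(8 13)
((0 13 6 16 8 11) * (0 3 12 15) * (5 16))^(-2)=((0 13 6 5 16 8 11 3 12 15))^(-2)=(0 12 11 16 6)(3 8 5 13 15)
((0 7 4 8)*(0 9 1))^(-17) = (0 7 4 8 9 1)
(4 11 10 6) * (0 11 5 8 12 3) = (0 11 10 6 4 5 8 12 3) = [11, 1, 2, 0, 5, 8, 4, 7, 12, 9, 6, 10, 3]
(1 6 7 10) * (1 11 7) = (1 6)(7 10 11) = [0, 6, 2, 3, 4, 5, 1, 10, 8, 9, 11, 7]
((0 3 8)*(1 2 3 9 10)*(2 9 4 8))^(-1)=(0 8 4)(1 10 9)(2 3)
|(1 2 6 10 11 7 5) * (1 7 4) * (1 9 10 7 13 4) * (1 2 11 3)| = 11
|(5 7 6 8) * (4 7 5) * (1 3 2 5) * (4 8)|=|(8)(1 3 2 5)(4 7 6)|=12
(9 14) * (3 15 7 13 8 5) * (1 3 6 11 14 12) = [0, 3, 2, 15, 4, 6, 11, 13, 5, 12, 10, 14, 1, 8, 9, 7] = (1 3 15 7 13 8 5 6 11 14 9 12)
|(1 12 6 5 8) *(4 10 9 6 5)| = |(1 12 5 8)(4 10 9 6)| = 4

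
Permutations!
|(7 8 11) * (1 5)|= 6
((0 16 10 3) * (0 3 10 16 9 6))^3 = ((16)(0 9 6))^3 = (16)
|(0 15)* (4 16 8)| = |(0 15)(4 16 8)| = 6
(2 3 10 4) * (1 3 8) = (1 3 10 4 2 8) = [0, 3, 8, 10, 2, 5, 6, 7, 1, 9, 4]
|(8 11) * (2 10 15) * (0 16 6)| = |(0 16 6)(2 10 15)(8 11)| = 6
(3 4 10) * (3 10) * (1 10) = (1 10)(3 4) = [0, 10, 2, 4, 3, 5, 6, 7, 8, 9, 1]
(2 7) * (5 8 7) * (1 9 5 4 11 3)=(1 9 5 8 7 2 4 11 3)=[0, 9, 4, 1, 11, 8, 6, 2, 7, 5, 10, 3]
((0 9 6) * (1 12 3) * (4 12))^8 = ((0 9 6)(1 4 12 3))^8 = (12)(0 6 9)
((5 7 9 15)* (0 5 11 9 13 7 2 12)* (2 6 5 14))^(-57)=(15)(0 12 2 14)(5 6)(7 13)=((0 14 2 12)(5 6)(7 13)(9 15 11))^(-57)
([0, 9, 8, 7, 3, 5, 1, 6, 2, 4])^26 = [0, 4, 2, 6, 7, 5, 9, 1, 8, 3]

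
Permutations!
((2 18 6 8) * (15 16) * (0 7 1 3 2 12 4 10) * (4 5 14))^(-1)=((0 7 1 3 2 18 6 8 12 5 14 4 10)(15 16))^(-1)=(0 10 4 14 5 12 8 6 18 2 3 1 7)(15 16)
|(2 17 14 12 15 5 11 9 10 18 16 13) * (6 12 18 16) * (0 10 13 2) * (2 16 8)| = 14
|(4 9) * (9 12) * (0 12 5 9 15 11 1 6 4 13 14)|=11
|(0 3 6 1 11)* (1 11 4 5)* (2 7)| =12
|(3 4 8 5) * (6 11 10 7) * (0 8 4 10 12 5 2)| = |(0 8 2)(3 10 7 6 11 12 5)| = 21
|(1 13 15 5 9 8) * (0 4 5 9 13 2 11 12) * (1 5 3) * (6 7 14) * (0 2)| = |(0 4 3 1)(2 11 12)(5 13 15 9 8)(6 7 14)| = 60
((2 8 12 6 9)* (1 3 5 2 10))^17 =(1 10 9 6 12 8 2 5 3)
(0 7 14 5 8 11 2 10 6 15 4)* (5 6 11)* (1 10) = (0 7 14 6 15 4)(1 10 11 2)(5 8) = [7, 10, 1, 3, 0, 8, 15, 14, 5, 9, 11, 2, 12, 13, 6, 4]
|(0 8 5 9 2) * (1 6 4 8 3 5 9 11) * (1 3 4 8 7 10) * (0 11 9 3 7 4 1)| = 11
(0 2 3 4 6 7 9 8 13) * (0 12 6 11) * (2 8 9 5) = (0 8 13 12 6 7 5 2 3 4 11) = [8, 1, 3, 4, 11, 2, 7, 5, 13, 9, 10, 0, 6, 12]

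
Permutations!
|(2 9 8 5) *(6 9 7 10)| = 7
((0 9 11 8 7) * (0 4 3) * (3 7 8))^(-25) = ((0 9 11 3)(4 7))^(-25) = (0 3 11 9)(4 7)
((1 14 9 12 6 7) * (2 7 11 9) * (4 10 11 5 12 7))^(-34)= (1 9 10 2)(4 14 7 11)(5 6 12)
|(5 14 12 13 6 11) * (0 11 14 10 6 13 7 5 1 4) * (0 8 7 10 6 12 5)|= 6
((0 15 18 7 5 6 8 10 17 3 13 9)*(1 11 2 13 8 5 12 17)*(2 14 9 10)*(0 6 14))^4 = (0 12 2 11 7 8 1 18 3 10 15 17 13)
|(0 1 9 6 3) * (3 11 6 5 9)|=6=|(0 1 3)(5 9)(6 11)|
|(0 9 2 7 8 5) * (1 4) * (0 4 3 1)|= |(0 9 2 7 8 5 4)(1 3)|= 14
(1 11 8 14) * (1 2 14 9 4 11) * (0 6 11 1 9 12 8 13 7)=(0 6 11 13 7)(1 9 4)(2 14)(8 12)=[6, 9, 14, 3, 1, 5, 11, 0, 12, 4, 10, 13, 8, 7, 2]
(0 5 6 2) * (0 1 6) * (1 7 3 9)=(0 5)(1 6 2 7 3 9)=[5, 6, 7, 9, 4, 0, 2, 3, 8, 1]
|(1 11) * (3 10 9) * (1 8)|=3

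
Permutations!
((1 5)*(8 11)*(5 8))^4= ((1 8 11 5))^4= (11)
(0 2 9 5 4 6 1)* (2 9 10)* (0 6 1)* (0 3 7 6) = (0 9 5 4 1)(2 10)(3 7 6) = [9, 0, 10, 7, 1, 4, 3, 6, 8, 5, 2]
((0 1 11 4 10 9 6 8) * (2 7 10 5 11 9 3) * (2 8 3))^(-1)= ((0 1 9 6 3 8)(2 7 10)(4 5 11))^(-1)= (0 8 3 6 9 1)(2 10 7)(4 11 5)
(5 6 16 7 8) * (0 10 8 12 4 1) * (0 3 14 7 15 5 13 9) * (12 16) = (0 10 8 13 9)(1 3 14 7 16 15 5 6 12 4) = [10, 3, 2, 14, 1, 6, 12, 16, 13, 0, 8, 11, 4, 9, 7, 5, 15]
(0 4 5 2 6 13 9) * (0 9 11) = (0 4 5 2 6 13 11) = [4, 1, 6, 3, 5, 2, 13, 7, 8, 9, 10, 0, 12, 11]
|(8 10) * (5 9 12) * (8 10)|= 3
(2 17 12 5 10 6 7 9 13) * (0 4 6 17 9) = (0 4 6 7)(2 9 13)(5 10 17 12) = [4, 1, 9, 3, 6, 10, 7, 0, 8, 13, 17, 11, 5, 2, 14, 15, 16, 12]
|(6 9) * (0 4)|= |(0 4)(6 9)|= 2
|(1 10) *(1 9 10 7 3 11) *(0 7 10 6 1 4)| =20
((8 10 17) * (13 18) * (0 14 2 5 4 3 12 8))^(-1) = (0 17 10 8 12 3 4 5 2 14)(13 18)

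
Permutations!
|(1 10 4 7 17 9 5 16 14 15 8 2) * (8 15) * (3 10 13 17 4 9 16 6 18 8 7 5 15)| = |(1 13 17 16 14 7 4 5 6 18 8 2)(3 10 9 15)| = 12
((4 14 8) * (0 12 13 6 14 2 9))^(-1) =((0 12 13 6 14 8 4 2 9))^(-1) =(0 9 2 4 8 14 6 13 12)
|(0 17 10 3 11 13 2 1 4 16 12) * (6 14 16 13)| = 36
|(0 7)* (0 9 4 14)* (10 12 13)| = 15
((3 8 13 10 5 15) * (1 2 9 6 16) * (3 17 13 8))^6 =((1 2 9 6 16)(5 15 17 13 10))^6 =(1 2 9 6 16)(5 15 17 13 10)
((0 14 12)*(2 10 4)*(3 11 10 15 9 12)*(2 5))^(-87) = ((0 14 3 11 10 4 5 2 15 9 12))^(-87) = (0 14 3 11 10 4 5 2 15 9 12)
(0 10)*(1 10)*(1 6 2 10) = (0 6 2 10) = [6, 1, 10, 3, 4, 5, 2, 7, 8, 9, 0]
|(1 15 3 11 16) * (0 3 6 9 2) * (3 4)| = |(0 4 3 11 16 1 15 6 9 2)| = 10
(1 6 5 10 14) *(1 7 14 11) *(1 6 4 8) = [0, 4, 2, 3, 8, 10, 5, 14, 1, 9, 11, 6, 12, 13, 7] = (1 4 8)(5 10 11 6)(7 14)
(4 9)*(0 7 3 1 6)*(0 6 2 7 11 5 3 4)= (0 11 5 3 1 2 7 4 9)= [11, 2, 7, 1, 9, 3, 6, 4, 8, 0, 10, 5]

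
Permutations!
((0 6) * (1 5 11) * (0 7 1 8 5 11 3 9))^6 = (0 5 1)(3 11 6)(7 9 8)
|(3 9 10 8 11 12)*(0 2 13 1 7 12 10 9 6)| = 24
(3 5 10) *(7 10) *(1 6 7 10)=(1 6 7)(3 5 10)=[0, 6, 2, 5, 4, 10, 7, 1, 8, 9, 3]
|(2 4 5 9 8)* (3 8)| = |(2 4 5 9 3 8)| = 6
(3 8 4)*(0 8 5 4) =(0 8)(3 5 4) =[8, 1, 2, 5, 3, 4, 6, 7, 0]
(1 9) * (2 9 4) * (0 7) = (0 7)(1 4 2 9) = [7, 4, 9, 3, 2, 5, 6, 0, 8, 1]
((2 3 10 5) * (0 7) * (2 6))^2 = ((0 7)(2 3 10 5 6))^2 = (2 10 6 3 5)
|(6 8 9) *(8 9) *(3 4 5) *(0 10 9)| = |(0 10 9 6)(3 4 5)| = 12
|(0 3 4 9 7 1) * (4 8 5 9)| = |(0 3 8 5 9 7 1)| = 7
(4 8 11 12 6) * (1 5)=[0, 5, 2, 3, 8, 1, 4, 7, 11, 9, 10, 12, 6]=(1 5)(4 8 11 12 6)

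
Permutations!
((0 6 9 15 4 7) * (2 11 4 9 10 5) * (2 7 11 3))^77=(0 10 7 6 5)(2 3)(4 11)(9 15)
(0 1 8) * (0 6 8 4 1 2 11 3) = (0 2 11 3)(1 4)(6 8) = [2, 4, 11, 0, 1, 5, 8, 7, 6, 9, 10, 3]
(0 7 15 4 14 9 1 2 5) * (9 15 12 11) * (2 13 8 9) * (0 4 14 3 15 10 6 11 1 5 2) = [7, 13, 2, 15, 3, 4, 11, 12, 9, 5, 6, 0, 1, 8, 10, 14] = (0 7 12 1 13 8 9 5 4 3 15 14 10 6 11)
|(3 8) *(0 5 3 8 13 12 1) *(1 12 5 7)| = |(0 7 1)(3 13 5)| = 3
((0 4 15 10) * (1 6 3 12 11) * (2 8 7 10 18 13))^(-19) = ((0 4 15 18 13 2 8 7 10)(1 6 3 12 11))^(-19) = (0 10 7 8 2 13 18 15 4)(1 6 3 12 11)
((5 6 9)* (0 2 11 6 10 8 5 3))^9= ((0 2 11 6 9 3)(5 10 8))^9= (0 6)(2 9)(3 11)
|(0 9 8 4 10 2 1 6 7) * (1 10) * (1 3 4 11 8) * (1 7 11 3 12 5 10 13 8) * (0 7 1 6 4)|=22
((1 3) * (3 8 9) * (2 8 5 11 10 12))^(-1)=((1 5 11 10 12 2 8 9 3))^(-1)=(1 3 9 8 2 12 10 11 5)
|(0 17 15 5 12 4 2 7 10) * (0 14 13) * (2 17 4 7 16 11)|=|(0 4 17 15 5 12 7 10 14 13)(2 16 11)|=30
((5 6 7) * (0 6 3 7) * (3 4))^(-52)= (7)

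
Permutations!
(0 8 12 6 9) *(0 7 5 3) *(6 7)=(0 8 12 7 5 3)(6 9)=[8, 1, 2, 0, 4, 3, 9, 5, 12, 6, 10, 11, 7]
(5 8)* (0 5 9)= (0 5 8 9)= [5, 1, 2, 3, 4, 8, 6, 7, 9, 0]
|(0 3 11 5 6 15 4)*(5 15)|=10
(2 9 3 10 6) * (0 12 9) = (0 12 9 3 10 6 2) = [12, 1, 0, 10, 4, 5, 2, 7, 8, 3, 6, 11, 9]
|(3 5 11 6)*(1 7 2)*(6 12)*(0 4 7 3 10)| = 11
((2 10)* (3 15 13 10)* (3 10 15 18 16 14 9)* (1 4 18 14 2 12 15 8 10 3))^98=((1 4 18 16 2 3 14 9)(8 10 12 15 13))^98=(1 18 2 14)(3 9 4 16)(8 15 10 13 12)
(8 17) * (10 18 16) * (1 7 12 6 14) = [0, 7, 2, 3, 4, 5, 14, 12, 17, 9, 18, 11, 6, 13, 1, 15, 10, 8, 16] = (1 7 12 6 14)(8 17)(10 18 16)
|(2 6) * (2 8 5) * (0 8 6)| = 4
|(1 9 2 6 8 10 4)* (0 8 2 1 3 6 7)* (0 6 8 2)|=|(0 2 7 6)(1 9)(3 8 10 4)|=4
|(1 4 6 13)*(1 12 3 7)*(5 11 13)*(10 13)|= 10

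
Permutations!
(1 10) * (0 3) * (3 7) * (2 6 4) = (0 7 3)(1 10)(2 6 4) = [7, 10, 6, 0, 2, 5, 4, 3, 8, 9, 1]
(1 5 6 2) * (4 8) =(1 5 6 2)(4 8) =[0, 5, 1, 3, 8, 6, 2, 7, 4]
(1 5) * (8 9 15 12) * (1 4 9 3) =[0, 5, 2, 1, 9, 4, 6, 7, 3, 15, 10, 11, 8, 13, 14, 12] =(1 5 4 9 15 12 8 3)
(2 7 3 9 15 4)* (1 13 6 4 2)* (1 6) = (1 13)(2 7 3 9 15)(4 6) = [0, 13, 7, 9, 6, 5, 4, 3, 8, 15, 10, 11, 12, 1, 14, 2]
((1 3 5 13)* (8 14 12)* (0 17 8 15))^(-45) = (0 14)(1 13 5 3)(8 15)(12 17)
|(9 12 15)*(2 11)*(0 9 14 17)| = 6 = |(0 9 12 15 14 17)(2 11)|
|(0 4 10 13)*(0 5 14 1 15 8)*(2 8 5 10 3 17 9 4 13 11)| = 12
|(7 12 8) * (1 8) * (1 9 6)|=6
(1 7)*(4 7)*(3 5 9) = (1 4 7)(3 5 9) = [0, 4, 2, 5, 7, 9, 6, 1, 8, 3]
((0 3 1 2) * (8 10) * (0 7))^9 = ((0 3 1 2 7)(8 10))^9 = (0 7 2 1 3)(8 10)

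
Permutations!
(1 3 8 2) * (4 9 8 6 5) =(1 3 6 5 4 9 8 2) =[0, 3, 1, 6, 9, 4, 5, 7, 2, 8]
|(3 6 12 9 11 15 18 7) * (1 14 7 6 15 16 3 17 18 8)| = 13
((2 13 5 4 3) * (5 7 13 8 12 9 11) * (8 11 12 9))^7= ((2 11 5 4 3)(7 13)(8 9 12))^7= (2 5 3 11 4)(7 13)(8 9 12)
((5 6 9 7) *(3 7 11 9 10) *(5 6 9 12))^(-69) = (3 10 6 7)(5 12 11 9)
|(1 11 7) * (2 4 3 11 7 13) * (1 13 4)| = |(1 7 13 2)(3 11 4)| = 12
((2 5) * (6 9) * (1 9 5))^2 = ((1 9 6 5 2))^2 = (1 6 2 9 5)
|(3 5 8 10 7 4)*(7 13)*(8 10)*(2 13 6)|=|(2 13 7 4 3 5 10 6)|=8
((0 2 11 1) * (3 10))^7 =(0 1 11 2)(3 10)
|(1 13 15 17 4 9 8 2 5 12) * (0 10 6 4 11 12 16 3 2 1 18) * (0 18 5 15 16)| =|(18)(0 10 6 4 9 8 1 13 16 3 2 15 17 11 12 5)| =16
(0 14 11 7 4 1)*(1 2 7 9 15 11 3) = (0 14 3 1)(2 7 4)(9 15 11) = [14, 0, 7, 1, 2, 5, 6, 4, 8, 15, 10, 9, 12, 13, 3, 11]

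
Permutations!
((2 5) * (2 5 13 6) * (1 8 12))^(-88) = ((1 8 12)(2 13 6))^(-88) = (1 12 8)(2 6 13)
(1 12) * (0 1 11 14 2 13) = [1, 12, 13, 3, 4, 5, 6, 7, 8, 9, 10, 14, 11, 0, 2] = (0 1 12 11 14 2 13)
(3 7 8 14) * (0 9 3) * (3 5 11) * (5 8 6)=(0 9 8 14)(3 7 6 5 11)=[9, 1, 2, 7, 4, 11, 5, 6, 14, 8, 10, 3, 12, 13, 0]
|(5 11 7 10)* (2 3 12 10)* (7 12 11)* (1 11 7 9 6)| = 21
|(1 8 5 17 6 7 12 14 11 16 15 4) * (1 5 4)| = 12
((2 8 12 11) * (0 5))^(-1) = (0 5)(2 11 12 8)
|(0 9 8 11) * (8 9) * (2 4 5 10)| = |(0 8 11)(2 4 5 10)| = 12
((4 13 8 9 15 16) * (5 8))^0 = ((4 13 5 8 9 15 16))^0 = (16)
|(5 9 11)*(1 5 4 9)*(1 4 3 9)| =|(1 5 4)(3 9 11)| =3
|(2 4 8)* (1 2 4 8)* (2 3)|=|(1 3 2 8 4)|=5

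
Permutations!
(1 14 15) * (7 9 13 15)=(1 14 7 9 13 15)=[0, 14, 2, 3, 4, 5, 6, 9, 8, 13, 10, 11, 12, 15, 7, 1]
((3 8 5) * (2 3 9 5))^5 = (2 8 3)(5 9)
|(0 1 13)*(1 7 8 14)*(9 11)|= |(0 7 8 14 1 13)(9 11)|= 6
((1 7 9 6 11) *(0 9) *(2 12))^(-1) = (0 7 1 11 6 9)(2 12) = ((0 9 6 11 1 7)(2 12))^(-1)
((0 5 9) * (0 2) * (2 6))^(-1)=((0 5 9 6 2))^(-1)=(0 2 6 9 5)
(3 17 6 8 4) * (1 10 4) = (1 10 4 3 17 6 8) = [0, 10, 2, 17, 3, 5, 8, 7, 1, 9, 4, 11, 12, 13, 14, 15, 16, 6]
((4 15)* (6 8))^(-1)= (4 15)(6 8)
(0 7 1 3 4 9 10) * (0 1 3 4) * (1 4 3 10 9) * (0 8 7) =(1 3 8 7 10 4) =[0, 3, 2, 8, 1, 5, 6, 10, 7, 9, 4]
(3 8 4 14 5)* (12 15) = (3 8 4 14 5)(12 15) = [0, 1, 2, 8, 14, 3, 6, 7, 4, 9, 10, 11, 15, 13, 5, 12]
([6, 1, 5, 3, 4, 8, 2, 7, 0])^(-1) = [8, 1, 6, 3, 4, 2, 0, 7, 5]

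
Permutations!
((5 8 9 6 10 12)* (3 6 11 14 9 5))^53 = (3 6 10 12)(5 8)(9 14 11)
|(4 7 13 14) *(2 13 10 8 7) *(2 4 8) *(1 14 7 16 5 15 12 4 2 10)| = 11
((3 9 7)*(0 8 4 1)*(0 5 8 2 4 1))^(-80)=((0 2 4)(1 5 8)(3 9 7))^(-80)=(0 2 4)(1 5 8)(3 9 7)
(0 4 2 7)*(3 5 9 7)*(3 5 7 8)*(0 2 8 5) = [4, 1, 0, 7, 8, 9, 6, 2, 3, 5] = (0 4 8 3 7 2)(5 9)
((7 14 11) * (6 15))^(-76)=((6 15)(7 14 11))^(-76)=(15)(7 11 14)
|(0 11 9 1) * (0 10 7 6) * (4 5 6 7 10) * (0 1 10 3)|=|(0 11 9 10 3)(1 4 5 6)|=20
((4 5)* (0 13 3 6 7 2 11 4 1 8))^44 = (13)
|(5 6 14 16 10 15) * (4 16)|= 7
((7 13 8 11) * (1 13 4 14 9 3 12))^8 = (1 3 14 7 8)(4 11 13 12 9)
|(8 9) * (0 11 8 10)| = 5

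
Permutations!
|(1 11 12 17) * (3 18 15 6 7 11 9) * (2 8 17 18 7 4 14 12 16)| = 18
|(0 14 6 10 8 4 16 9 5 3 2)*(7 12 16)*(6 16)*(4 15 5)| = 14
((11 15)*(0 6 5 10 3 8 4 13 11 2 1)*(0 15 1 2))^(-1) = (0 15 1 11 13 4 8 3 10 5 6)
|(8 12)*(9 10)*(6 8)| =|(6 8 12)(9 10)| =6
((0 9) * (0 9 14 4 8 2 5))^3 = (0 8)(2 14)(4 5)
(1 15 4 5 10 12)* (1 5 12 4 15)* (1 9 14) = (15)(1 9 14)(4 12 5 10) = [0, 9, 2, 3, 12, 10, 6, 7, 8, 14, 4, 11, 5, 13, 1, 15]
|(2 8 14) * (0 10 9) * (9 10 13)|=3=|(0 13 9)(2 8 14)|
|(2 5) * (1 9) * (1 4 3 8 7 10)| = |(1 9 4 3 8 7 10)(2 5)| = 14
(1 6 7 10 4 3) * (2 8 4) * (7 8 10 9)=(1 6 8 4 3)(2 10)(7 9)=[0, 6, 10, 1, 3, 5, 8, 9, 4, 7, 2]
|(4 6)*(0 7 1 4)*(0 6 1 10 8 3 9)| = |(0 7 10 8 3 9)(1 4)| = 6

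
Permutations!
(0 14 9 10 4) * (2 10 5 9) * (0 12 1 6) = (0 14 2 10 4 12 1 6)(5 9) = [14, 6, 10, 3, 12, 9, 0, 7, 8, 5, 4, 11, 1, 13, 2]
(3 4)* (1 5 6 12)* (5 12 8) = (1 12)(3 4)(5 6 8) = [0, 12, 2, 4, 3, 6, 8, 7, 5, 9, 10, 11, 1]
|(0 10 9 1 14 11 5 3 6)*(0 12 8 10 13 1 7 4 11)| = 20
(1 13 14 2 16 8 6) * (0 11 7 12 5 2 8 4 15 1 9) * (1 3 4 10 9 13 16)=(0 11 7 12 5 2 1 16 10 9)(3 4 15)(6 13 14 8)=[11, 16, 1, 4, 15, 2, 13, 12, 6, 0, 9, 7, 5, 14, 8, 3, 10]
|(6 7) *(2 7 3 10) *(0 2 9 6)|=12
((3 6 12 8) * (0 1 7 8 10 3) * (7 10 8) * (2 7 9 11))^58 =(0 10 6 8 1 3 12)(2 9)(7 11)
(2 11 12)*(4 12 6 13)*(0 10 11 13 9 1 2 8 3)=(0 10 11 6 9 1 2 13 4 12 8 3)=[10, 2, 13, 0, 12, 5, 9, 7, 3, 1, 11, 6, 8, 4]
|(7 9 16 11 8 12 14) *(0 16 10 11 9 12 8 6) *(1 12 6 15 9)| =28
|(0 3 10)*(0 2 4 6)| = 6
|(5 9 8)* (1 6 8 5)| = 6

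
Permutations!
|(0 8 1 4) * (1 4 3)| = 6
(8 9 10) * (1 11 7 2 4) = (1 11 7 2 4)(8 9 10) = [0, 11, 4, 3, 1, 5, 6, 2, 9, 10, 8, 7]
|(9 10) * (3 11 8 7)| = 4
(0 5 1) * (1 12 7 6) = (0 5 12 7 6 1) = [5, 0, 2, 3, 4, 12, 1, 6, 8, 9, 10, 11, 7]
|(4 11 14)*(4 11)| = 2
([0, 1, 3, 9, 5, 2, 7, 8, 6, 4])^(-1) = [0, 1, 5, 2, 9, 4, 8, 6, 7, 3]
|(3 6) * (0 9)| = 2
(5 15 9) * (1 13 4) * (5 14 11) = (1 13 4)(5 15 9 14 11) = [0, 13, 2, 3, 1, 15, 6, 7, 8, 14, 10, 5, 12, 4, 11, 9]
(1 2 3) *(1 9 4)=(1 2 3 9 4)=[0, 2, 3, 9, 1, 5, 6, 7, 8, 4]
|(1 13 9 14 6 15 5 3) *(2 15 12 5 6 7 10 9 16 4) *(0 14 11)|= 30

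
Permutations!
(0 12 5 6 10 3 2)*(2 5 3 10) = (0 12 3 5 6 2) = [12, 1, 0, 5, 4, 6, 2, 7, 8, 9, 10, 11, 3]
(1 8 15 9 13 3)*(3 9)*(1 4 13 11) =(1 8 15 3 4 13 9 11) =[0, 8, 2, 4, 13, 5, 6, 7, 15, 11, 10, 1, 12, 9, 14, 3]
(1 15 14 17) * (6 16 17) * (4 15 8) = (1 8 4 15 14 6 16 17) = [0, 8, 2, 3, 15, 5, 16, 7, 4, 9, 10, 11, 12, 13, 6, 14, 17, 1]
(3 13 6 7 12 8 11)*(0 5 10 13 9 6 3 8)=(0 5 10 13 3 9 6 7 12)(8 11)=[5, 1, 2, 9, 4, 10, 7, 12, 11, 6, 13, 8, 0, 3]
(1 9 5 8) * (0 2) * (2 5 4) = (0 5 8 1 9 4 2) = [5, 9, 0, 3, 2, 8, 6, 7, 1, 4]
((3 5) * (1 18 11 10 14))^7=((1 18 11 10 14)(3 5))^7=(1 11 14 18 10)(3 5)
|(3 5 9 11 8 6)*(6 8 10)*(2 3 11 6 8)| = |(2 3 5 9 6 11 10 8)| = 8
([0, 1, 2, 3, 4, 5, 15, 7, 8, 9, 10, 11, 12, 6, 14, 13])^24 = [0, 1, 2, 3, 4, 5, 6, 7, 8, 9, 10, 11, 12, 13, 14, 15]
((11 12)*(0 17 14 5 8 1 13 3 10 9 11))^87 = (0 5 13 9)(1 10 12 14)(3 11 17 8)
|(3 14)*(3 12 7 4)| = 5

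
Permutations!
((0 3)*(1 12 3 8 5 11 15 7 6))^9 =(0 3 12 1 6 7 15 11 5 8)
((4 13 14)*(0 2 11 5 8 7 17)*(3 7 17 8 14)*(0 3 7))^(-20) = (0 11 14 13 8 3 2 5 4 7 17)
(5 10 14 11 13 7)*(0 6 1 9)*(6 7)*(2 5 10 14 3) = (0 7 10 3 2 5 14 11 13 6 1 9) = [7, 9, 5, 2, 4, 14, 1, 10, 8, 0, 3, 13, 12, 6, 11]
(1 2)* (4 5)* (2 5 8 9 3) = (1 5 4 8 9 3 2) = [0, 5, 1, 2, 8, 4, 6, 7, 9, 3]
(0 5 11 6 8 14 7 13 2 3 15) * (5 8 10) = (0 8 14 7 13 2 3 15)(5 11 6 10) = [8, 1, 3, 15, 4, 11, 10, 13, 14, 9, 5, 6, 12, 2, 7, 0]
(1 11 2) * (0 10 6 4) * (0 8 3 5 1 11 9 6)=(0 10)(1 9 6 4 8 3 5)(2 11)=[10, 9, 11, 5, 8, 1, 4, 7, 3, 6, 0, 2]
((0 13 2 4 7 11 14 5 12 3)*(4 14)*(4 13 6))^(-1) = (0 3 12 5 14 2 13 11 7 4 6)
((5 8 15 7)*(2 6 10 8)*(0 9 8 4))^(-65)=(0 5)(2 9)(4 7)(6 8)(10 15)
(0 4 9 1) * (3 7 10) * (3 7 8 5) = (0 4 9 1)(3 8 5)(7 10) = [4, 0, 2, 8, 9, 3, 6, 10, 5, 1, 7]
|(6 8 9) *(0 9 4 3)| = 6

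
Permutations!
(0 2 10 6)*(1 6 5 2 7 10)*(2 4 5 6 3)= (0 7 10 6)(1 3 2)(4 5)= [7, 3, 1, 2, 5, 4, 0, 10, 8, 9, 6]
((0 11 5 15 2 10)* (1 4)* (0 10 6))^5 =((0 11 5 15 2 6)(1 4))^5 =(0 6 2 15 5 11)(1 4)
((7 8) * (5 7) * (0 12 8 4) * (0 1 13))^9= (0 12 8 5 7 4 1 13)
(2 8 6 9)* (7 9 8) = [0, 1, 7, 3, 4, 5, 8, 9, 6, 2] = (2 7 9)(6 8)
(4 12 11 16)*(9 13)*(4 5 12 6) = (4 6)(5 12 11 16)(9 13) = [0, 1, 2, 3, 6, 12, 4, 7, 8, 13, 10, 16, 11, 9, 14, 15, 5]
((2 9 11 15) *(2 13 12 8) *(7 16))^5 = ((2 9 11 15 13 12 8)(7 16))^5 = (2 12 15 9 8 13 11)(7 16)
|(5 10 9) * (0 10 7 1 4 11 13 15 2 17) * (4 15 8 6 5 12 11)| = |(0 10 9 12 11 13 8 6 5 7 1 15 2 17)| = 14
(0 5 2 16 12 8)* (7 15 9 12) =[5, 1, 16, 3, 4, 2, 6, 15, 0, 12, 10, 11, 8, 13, 14, 9, 7] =(0 5 2 16 7 15 9 12 8)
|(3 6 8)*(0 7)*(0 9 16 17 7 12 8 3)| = |(0 12 8)(3 6)(7 9 16 17)| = 12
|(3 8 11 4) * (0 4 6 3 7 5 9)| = 20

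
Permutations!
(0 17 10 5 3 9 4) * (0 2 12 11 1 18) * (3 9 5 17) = (0 3 5 9 4 2 12 11 1 18)(10 17) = [3, 18, 12, 5, 2, 9, 6, 7, 8, 4, 17, 1, 11, 13, 14, 15, 16, 10, 0]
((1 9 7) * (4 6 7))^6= (1 9 4 6 7)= ((1 9 4 6 7))^6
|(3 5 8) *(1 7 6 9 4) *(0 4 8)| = 9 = |(0 4 1 7 6 9 8 3 5)|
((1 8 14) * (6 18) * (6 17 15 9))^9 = (6 9 15 17 18)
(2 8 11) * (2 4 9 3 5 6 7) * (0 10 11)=(0 10 11 4 9 3 5 6 7 2 8)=[10, 1, 8, 5, 9, 6, 7, 2, 0, 3, 11, 4]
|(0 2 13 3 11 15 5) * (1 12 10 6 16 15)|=12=|(0 2 13 3 11 1 12 10 6 16 15 5)|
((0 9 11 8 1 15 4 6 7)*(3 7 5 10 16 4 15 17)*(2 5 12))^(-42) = ((0 9 11 8 1 17 3 7)(2 5 10 16 4 6 12))^(-42) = (0 3 1 11)(7 17 8 9)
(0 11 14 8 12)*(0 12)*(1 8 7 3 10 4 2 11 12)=[12, 8, 11, 10, 2, 5, 6, 3, 0, 9, 4, 14, 1, 13, 7]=(0 12 1 8)(2 11 14 7 3 10 4)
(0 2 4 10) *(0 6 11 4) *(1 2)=(0 1 2)(4 10 6 11)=[1, 2, 0, 3, 10, 5, 11, 7, 8, 9, 6, 4]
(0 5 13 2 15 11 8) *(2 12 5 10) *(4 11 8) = (0 10 2 15 8)(4 11)(5 13 12) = [10, 1, 15, 3, 11, 13, 6, 7, 0, 9, 2, 4, 5, 12, 14, 8]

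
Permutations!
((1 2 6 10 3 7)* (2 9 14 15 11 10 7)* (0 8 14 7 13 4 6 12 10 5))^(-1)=(0 5 11 15 14 8)(1 7 9)(2 3 10 12)(4 13 6)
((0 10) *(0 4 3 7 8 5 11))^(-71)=((0 10 4 3 7 8 5 11))^(-71)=(0 10 4 3 7 8 5 11)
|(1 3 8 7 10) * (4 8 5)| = 7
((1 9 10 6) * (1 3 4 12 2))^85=(1 4 10 2 3 9 12 6)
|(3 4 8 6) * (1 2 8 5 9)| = |(1 2 8 6 3 4 5 9)| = 8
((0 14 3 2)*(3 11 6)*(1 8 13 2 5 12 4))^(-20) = ((0 14 11 6 3 5 12 4 1 8 13 2))^(-20) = (0 3 1)(2 6 4)(5 8 14)(11 12 13)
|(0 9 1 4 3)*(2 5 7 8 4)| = 9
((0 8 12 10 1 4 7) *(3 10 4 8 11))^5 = (0 8 11 12 3 4 10 7 1)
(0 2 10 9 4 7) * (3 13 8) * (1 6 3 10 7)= (0 2 7)(1 6 3 13 8 10 9 4)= [2, 6, 7, 13, 1, 5, 3, 0, 10, 4, 9, 11, 12, 8]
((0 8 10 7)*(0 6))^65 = (10)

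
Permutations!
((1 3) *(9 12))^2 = ((1 3)(9 12))^2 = (12)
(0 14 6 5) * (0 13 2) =(0 14 6 5 13 2) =[14, 1, 0, 3, 4, 13, 5, 7, 8, 9, 10, 11, 12, 2, 6]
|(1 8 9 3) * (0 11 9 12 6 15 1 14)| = |(0 11 9 3 14)(1 8 12 6 15)| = 5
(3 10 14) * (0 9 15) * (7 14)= (0 9 15)(3 10 7 14)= [9, 1, 2, 10, 4, 5, 6, 14, 8, 15, 7, 11, 12, 13, 3, 0]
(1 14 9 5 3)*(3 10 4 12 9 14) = [0, 3, 2, 1, 12, 10, 6, 7, 8, 5, 4, 11, 9, 13, 14] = (14)(1 3)(4 12 9 5 10)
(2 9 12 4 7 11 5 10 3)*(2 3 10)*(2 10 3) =(2 9 12 4 7 11 5 10 3) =[0, 1, 9, 2, 7, 10, 6, 11, 8, 12, 3, 5, 4]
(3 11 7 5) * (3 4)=(3 11 7 5 4)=[0, 1, 2, 11, 3, 4, 6, 5, 8, 9, 10, 7]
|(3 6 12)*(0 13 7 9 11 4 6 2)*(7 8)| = 11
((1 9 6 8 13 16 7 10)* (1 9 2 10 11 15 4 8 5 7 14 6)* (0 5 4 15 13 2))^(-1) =((0 5 7 11 13 16 14 6 4 8 2 10 9 1))^(-1) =(0 1 9 10 2 8 4 6 14 16 13 11 7 5)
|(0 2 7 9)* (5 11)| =4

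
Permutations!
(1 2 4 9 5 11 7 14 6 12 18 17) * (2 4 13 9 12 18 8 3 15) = (1 4 12 8 3 15 2 13 9 5 11 7 14 6 18 17) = [0, 4, 13, 15, 12, 11, 18, 14, 3, 5, 10, 7, 8, 9, 6, 2, 16, 1, 17]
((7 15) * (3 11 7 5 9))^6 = ((3 11 7 15 5 9))^6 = (15)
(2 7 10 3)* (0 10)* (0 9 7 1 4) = (0 10 3 2 1 4)(7 9) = [10, 4, 1, 2, 0, 5, 6, 9, 8, 7, 3]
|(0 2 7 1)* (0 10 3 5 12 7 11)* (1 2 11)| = |(0 11)(1 10 3 5 12 7 2)| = 14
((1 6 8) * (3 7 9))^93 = (9)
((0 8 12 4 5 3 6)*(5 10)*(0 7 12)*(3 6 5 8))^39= ((0 3 5 6 7 12 4 10 8))^39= (0 6 4)(3 7 10)(5 12 8)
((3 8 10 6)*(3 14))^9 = (3 14 6 10 8)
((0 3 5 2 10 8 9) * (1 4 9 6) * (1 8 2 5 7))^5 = (0 9 4 1 7 3)(2 10)(6 8)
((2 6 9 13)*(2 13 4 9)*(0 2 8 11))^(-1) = (13)(0 11 8 6 2)(4 9)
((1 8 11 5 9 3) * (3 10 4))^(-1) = ((1 8 11 5 9 10 4 3))^(-1) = (1 3 4 10 9 5 11 8)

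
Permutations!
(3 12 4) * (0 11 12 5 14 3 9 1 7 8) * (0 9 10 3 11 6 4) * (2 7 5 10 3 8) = (0 6 4 3 10 8 9 1 5 14 11 12)(2 7) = [6, 5, 7, 10, 3, 14, 4, 2, 9, 1, 8, 12, 0, 13, 11]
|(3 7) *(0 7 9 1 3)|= 6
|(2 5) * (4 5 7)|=|(2 7 4 5)|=4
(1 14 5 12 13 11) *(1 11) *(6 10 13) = (1 14 5 12 6 10 13) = [0, 14, 2, 3, 4, 12, 10, 7, 8, 9, 13, 11, 6, 1, 5]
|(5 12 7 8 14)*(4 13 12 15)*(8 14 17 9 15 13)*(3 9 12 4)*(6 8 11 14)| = |(3 9 15)(4 11 14 5 13)(6 8 17 12 7)| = 15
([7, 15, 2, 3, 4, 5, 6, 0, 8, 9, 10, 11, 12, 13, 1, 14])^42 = [0, 1, 2, 3, 4, 5, 6, 7, 8, 9, 10, 11, 12, 13, 14, 15]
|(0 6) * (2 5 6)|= |(0 2 5 6)|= 4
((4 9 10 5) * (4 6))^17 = ((4 9 10 5 6))^17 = (4 10 6 9 5)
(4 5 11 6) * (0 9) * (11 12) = (0 9)(4 5 12 11 6) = [9, 1, 2, 3, 5, 12, 4, 7, 8, 0, 10, 6, 11]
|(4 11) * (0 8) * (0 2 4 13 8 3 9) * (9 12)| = 20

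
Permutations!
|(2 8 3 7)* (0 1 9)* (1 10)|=4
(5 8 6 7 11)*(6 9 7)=(5 8 9 7 11)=[0, 1, 2, 3, 4, 8, 6, 11, 9, 7, 10, 5]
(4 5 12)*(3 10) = (3 10)(4 5 12) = [0, 1, 2, 10, 5, 12, 6, 7, 8, 9, 3, 11, 4]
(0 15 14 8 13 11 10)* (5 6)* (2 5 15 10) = [10, 1, 5, 3, 4, 6, 15, 7, 13, 9, 0, 2, 12, 11, 8, 14] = (0 10)(2 5 6 15 14 8 13 11)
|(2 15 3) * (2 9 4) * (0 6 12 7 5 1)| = 30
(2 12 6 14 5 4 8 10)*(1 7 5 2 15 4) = (1 7 5)(2 12 6 14)(4 8 10 15) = [0, 7, 12, 3, 8, 1, 14, 5, 10, 9, 15, 11, 6, 13, 2, 4]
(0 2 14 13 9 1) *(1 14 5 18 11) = (0 2 5 18 11 1)(9 14 13) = [2, 0, 5, 3, 4, 18, 6, 7, 8, 14, 10, 1, 12, 9, 13, 15, 16, 17, 11]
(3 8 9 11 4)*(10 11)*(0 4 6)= (0 4 3 8 9 10 11 6)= [4, 1, 2, 8, 3, 5, 0, 7, 9, 10, 11, 6]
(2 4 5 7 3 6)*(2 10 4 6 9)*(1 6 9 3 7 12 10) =(1 6)(2 9)(4 5 12 10) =[0, 6, 9, 3, 5, 12, 1, 7, 8, 2, 4, 11, 10]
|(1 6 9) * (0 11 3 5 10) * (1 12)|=20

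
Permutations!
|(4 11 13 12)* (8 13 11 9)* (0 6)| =10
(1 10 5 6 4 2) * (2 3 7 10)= (1 2)(3 7 10 5 6 4)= [0, 2, 1, 7, 3, 6, 4, 10, 8, 9, 5]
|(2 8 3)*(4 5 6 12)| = 12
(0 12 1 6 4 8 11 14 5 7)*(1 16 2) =(0 12 16 2 1 6 4 8 11 14 5 7) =[12, 6, 1, 3, 8, 7, 4, 0, 11, 9, 10, 14, 16, 13, 5, 15, 2]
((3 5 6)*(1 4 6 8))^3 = (1 3)(4 5)(6 8)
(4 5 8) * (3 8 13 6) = (3 8 4 5 13 6) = [0, 1, 2, 8, 5, 13, 3, 7, 4, 9, 10, 11, 12, 6]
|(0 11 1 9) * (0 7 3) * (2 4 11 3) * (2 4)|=|(0 3)(1 9 7 4 11)|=10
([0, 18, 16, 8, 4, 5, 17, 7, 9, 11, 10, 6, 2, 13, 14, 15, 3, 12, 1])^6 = [0, 1, 6, 12, 4, 5, 8, 7, 2, 16, 10, 3, 11, 13, 14, 15, 17, 9, 18]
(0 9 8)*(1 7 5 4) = (0 9 8)(1 7 5 4) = [9, 7, 2, 3, 1, 4, 6, 5, 0, 8]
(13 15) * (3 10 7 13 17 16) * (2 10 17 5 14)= [0, 1, 10, 17, 4, 14, 6, 13, 8, 9, 7, 11, 12, 15, 2, 5, 3, 16]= (2 10 7 13 15 5 14)(3 17 16)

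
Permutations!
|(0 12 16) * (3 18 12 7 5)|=|(0 7 5 3 18 12 16)|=7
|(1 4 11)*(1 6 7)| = |(1 4 11 6 7)| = 5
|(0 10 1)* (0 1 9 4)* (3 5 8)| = |(0 10 9 4)(3 5 8)| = 12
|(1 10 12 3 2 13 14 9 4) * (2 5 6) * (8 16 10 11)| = |(1 11 8 16 10 12 3 5 6 2 13 14 9 4)| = 14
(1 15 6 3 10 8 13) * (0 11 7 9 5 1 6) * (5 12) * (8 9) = (0 11 7 8 13 6 3 10 9 12 5 1 15) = [11, 15, 2, 10, 4, 1, 3, 8, 13, 12, 9, 7, 5, 6, 14, 0]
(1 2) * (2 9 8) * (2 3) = [0, 9, 1, 2, 4, 5, 6, 7, 3, 8] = (1 9 8 3 2)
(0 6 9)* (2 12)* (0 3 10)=[6, 1, 12, 10, 4, 5, 9, 7, 8, 3, 0, 11, 2]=(0 6 9 3 10)(2 12)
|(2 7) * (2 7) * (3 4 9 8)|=|(3 4 9 8)|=4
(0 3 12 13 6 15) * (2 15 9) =(0 3 12 13 6 9 2 15) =[3, 1, 15, 12, 4, 5, 9, 7, 8, 2, 10, 11, 13, 6, 14, 0]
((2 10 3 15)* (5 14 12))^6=(2 3)(10 15)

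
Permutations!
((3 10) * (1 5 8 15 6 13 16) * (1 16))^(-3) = ((16)(1 5 8 15 6 13)(3 10))^(-3) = (16)(1 15)(3 10)(5 6)(8 13)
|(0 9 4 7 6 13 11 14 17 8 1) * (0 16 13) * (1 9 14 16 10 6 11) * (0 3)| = 14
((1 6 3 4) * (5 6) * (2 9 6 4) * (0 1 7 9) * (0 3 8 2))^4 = (0 7 2 5 6)(1 9 3 4 8)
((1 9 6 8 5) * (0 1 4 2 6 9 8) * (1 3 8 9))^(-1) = ((0 3 8 5 4 2 6)(1 9))^(-1) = (0 6 2 4 5 8 3)(1 9)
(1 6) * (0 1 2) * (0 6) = (0 1)(2 6) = [1, 0, 6, 3, 4, 5, 2]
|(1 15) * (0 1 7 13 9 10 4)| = |(0 1 15 7 13 9 10 4)| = 8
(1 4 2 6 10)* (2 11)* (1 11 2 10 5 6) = (1 4 2)(5 6)(10 11) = [0, 4, 1, 3, 2, 6, 5, 7, 8, 9, 11, 10]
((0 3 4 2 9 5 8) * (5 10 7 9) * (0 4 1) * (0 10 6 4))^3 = (0 10 6 5 3 7 4 8 1 9 2)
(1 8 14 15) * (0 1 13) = [1, 8, 2, 3, 4, 5, 6, 7, 14, 9, 10, 11, 12, 0, 15, 13] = (0 1 8 14 15 13)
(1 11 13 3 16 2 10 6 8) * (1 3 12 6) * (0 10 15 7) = [10, 11, 15, 16, 4, 5, 8, 0, 3, 9, 1, 13, 6, 12, 14, 7, 2] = (0 10 1 11 13 12 6 8 3 16 2 15 7)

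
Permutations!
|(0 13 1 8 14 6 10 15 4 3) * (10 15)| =|(0 13 1 8 14 6 15 4 3)| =9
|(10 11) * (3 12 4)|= 6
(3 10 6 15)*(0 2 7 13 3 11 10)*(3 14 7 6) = (0 2 6 15 11 10 3)(7 13 14) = [2, 1, 6, 0, 4, 5, 15, 13, 8, 9, 3, 10, 12, 14, 7, 11]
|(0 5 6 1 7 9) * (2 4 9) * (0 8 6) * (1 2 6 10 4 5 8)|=|(0 8 10 4 9 1 7 6 2 5)|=10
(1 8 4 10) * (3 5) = (1 8 4 10)(3 5) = [0, 8, 2, 5, 10, 3, 6, 7, 4, 9, 1]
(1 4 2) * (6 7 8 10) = (1 4 2)(6 7 8 10) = [0, 4, 1, 3, 2, 5, 7, 8, 10, 9, 6]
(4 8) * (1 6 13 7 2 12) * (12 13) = [0, 6, 13, 3, 8, 5, 12, 2, 4, 9, 10, 11, 1, 7] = (1 6 12)(2 13 7)(4 8)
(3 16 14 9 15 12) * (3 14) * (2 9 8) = (2 9 15 12 14 8)(3 16) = [0, 1, 9, 16, 4, 5, 6, 7, 2, 15, 10, 11, 14, 13, 8, 12, 3]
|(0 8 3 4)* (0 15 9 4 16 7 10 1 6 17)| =9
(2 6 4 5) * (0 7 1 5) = [7, 5, 6, 3, 0, 2, 4, 1] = (0 7 1 5 2 6 4)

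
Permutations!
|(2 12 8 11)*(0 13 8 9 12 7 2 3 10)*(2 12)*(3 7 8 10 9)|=21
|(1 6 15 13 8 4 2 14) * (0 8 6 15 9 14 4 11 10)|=12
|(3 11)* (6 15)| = |(3 11)(6 15)| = 2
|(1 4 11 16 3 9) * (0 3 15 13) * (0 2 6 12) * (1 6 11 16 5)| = 40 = |(0 3 9 6 12)(1 4 16 15 13 2 11 5)|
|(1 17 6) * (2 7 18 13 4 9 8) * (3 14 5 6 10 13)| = |(1 17 10 13 4 9 8 2 7 18 3 14 5 6)| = 14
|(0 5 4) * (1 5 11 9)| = |(0 11 9 1 5 4)| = 6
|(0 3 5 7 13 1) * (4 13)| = |(0 3 5 7 4 13 1)| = 7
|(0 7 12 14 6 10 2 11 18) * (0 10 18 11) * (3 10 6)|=|(0 7 12 14 3 10 2)(6 18)|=14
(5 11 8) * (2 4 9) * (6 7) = [0, 1, 4, 3, 9, 11, 7, 6, 5, 2, 10, 8] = (2 4 9)(5 11 8)(6 7)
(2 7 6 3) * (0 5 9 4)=[5, 1, 7, 2, 0, 9, 3, 6, 8, 4]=(0 5 9 4)(2 7 6 3)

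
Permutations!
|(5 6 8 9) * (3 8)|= 5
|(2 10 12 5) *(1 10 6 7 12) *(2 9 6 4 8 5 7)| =|(1 10)(2 4 8 5 9 6)(7 12)| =6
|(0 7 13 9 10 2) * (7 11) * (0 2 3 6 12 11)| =|(3 6 12 11 7 13 9 10)| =8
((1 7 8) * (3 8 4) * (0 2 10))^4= (0 2 10)(1 8 3 4 7)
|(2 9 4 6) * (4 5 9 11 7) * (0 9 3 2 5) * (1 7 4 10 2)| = 18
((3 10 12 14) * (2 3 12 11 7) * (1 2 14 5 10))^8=(1 3 2)(5 11 14)(7 12 10)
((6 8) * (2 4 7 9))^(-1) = (2 9 7 4)(6 8)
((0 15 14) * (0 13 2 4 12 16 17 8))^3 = (0 13 12 8 14 4 17 15 2 16)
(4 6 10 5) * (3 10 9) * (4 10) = (3 4 6 9)(5 10) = [0, 1, 2, 4, 6, 10, 9, 7, 8, 3, 5]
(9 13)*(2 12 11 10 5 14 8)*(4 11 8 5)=[0, 1, 12, 3, 11, 14, 6, 7, 2, 13, 4, 10, 8, 9, 5]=(2 12 8)(4 11 10)(5 14)(9 13)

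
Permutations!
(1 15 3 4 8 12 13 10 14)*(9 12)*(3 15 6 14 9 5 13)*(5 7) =(15)(1 6 14)(3 4 8 7 5 13 10 9 12) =[0, 6, 2, 4, 8, 13, 14, 5, 7, 12, 9, 11, 3, 10, 1, 15]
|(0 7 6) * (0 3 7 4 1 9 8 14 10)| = 21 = |(0 4 1 9 8 14 10)(3 7 6)|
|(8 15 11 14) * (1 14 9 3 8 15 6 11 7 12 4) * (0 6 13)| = 42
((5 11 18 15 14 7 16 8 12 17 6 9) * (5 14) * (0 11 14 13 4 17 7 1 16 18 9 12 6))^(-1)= (0 17 4 13 9 11)(1 14 5 15 18 7 12 6 8 16)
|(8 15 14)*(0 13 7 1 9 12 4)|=|(0 13 7 1 9 12 4)(8 15 14)|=21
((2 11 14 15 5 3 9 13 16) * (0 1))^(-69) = ((0 1)(2 11 14 15 5 3 9 13 16))^(-69) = (0 1)(2 15 9)(3 16 14)(5 13 11)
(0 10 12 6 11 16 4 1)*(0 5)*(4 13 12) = (0 10 4 1 5)(6 11 16 13 12) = [10, 5, 2, 3, 1, 0, 11, 7, 8, 9, 4, 16, 6, 12, 14, 15, 13]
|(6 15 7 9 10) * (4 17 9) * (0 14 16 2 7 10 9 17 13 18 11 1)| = 30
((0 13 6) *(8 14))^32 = (14)(0 6 13)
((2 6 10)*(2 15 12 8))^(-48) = ((2 6 10 15 12 8))^(-48) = (15)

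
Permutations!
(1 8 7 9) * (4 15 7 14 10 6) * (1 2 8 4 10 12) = (1 4 15 7 9 2 8 14 12)(6 10) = [0, 4, 8, 3, 15, 5, 10, 9, 14, 2, 6, 11, 1, 13, 12, 7]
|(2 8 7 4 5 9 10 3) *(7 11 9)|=|(2 8 11 9 10 3)(4 5 7)|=6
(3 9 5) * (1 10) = (1 10)(3 9 5) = [0, 10, 2, 9, 4, 3, 6, 7, 8, 5, 1]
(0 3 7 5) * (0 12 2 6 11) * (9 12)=[3, 1, 6, 7, 4, 9, 11, 5, 8, 12, 10, 0, 2]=(0 3 7 5 9 12 2 6 11)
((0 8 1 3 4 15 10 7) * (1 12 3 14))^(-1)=((0 8 12 3 4 15 10 7)(1 14))^(-1)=(0 7 10 15 4 3 12 8)(1 14)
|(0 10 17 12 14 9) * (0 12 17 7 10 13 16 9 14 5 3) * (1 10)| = 21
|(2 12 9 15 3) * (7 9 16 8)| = 8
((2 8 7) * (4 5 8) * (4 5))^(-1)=(2 7 8 5)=((2 5 8 7))^(-1)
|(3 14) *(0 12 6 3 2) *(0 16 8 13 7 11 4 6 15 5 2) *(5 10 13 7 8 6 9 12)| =63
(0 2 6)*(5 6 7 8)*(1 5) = (0 2 7 8 1 5 6) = [2, 5, 7, 3, 4, 6, 0, 8, 1]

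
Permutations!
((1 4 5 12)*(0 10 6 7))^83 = ((0 10 6 7)(1 4 5 12))^83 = (0 7 6 10)(1 12 5 4)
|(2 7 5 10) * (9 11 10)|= |(2 7 5 9 11 10)|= 6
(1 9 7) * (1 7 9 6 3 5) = [0, 6, 2, 5, 4, 1, 3, 7, 8, 9] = (9)(1 6 3 5)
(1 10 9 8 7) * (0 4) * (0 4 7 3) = (0 7 1 10 9 8 3) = [7, 10, 2, 0, 4, 5, 6, 1, 3, 8, 9]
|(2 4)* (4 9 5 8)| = |(2 9 5 8 4)| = 5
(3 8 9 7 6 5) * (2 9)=[0, 1, 9, 8, 4, 3, 5, 6, 2, 7]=(2 9 7 6 5 3 8)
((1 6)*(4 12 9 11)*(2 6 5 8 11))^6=(1 9 11)(2 4 5)(6 12 8)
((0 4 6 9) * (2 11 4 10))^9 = ((0 10 2 11 4 6 9))^9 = (0 2 4 9 10 11 6)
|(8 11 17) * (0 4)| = |(0 4)(8 11 17)| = 6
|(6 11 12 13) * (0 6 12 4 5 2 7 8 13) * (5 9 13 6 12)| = |(0 12)(2 7 8 6 11 4 9 13 5)| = 18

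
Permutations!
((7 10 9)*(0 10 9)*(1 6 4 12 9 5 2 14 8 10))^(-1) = (0 10 8 14 2 5 7 9 12 4 6 1)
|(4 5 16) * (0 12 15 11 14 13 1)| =|(0 12 15 11 14 13 1)(4 5 16)| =21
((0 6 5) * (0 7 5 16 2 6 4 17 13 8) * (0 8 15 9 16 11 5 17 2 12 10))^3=((0 4 2 6 11 5 7 17 13 15 9 16 12 10))^3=(0 6 7 15 12 4 11 17 9 10 2 5 13 16)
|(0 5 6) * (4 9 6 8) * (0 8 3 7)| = 4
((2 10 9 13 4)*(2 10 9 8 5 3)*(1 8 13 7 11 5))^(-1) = ((1 8)(2 9 7 11 5 3)(4 10 13))^(-1) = (1 8)(2 3 5 11 7 9)(4 13 10)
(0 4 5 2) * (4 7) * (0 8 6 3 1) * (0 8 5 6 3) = (0 7 4 6)(1 8 3)(2 5) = [7, 8, 5, 1, 6, 2, 0, 4, 3]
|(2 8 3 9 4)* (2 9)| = 6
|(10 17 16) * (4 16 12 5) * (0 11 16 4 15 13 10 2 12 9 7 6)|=|(0 11 16 2 12 5 15 13 10 17 9 7 6)|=13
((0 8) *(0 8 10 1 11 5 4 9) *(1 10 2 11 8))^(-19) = (0 9 4 5 11 2)(1 8) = ((0 2 11 5 4 9)(1 8))^(-19)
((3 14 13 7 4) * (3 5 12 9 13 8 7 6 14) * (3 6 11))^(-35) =((3 6 14 8 7 4 5 12 9 13 11))^(-35) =(3 13 12 4 8 6 11 9 5 7 14)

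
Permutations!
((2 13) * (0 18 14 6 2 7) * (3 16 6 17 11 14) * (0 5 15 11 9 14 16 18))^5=((2 13 7 5 15 11 16 6)(3 18)(9 14 17))^5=(2 11 7 6 15 13 16 5)(3 18)(9 17 14)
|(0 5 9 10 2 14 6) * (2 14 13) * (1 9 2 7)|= 10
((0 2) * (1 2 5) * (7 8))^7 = (0 2 1 5)(7 8)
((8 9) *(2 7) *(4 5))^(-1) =((2 7)(4 5)(8 9))^(-1) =(2 7)(4 5)(8 9)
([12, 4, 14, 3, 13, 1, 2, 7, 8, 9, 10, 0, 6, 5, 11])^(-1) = (0 11 14 2 6 12)(1 5 13 4)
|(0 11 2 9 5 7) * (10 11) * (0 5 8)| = 6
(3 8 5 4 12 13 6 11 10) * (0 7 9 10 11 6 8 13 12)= (0 7 9 10 3 13 8 5 4)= [7, 1, 2, 13, 0, 4, 6, 9, 5, 10, 3, 11, 12, 8]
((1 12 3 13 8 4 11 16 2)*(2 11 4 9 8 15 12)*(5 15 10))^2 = (16)(3 10 15)(5 12 13)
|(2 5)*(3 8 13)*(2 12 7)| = 12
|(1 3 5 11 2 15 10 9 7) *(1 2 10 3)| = 8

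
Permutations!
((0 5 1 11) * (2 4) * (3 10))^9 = (0 5 1 11)(2 4)(3 10)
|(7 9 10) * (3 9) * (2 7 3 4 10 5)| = 7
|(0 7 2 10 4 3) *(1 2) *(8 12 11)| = |(0 7 1 2 10 4 3)(8 12 11)| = 21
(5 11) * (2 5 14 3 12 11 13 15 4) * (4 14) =[0, 1, 5, 12, 2, 13, 6, 7, 8, 9, 10, 4, 11, 15, 3, 14] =(2 5 13 15 14 3 12 11 4)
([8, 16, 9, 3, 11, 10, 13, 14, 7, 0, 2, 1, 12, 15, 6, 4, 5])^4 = [6, 2, 7, 3, 5, 0, 11, 15, 13, 14, 8, 10, 12, 1, 4, 16, 9]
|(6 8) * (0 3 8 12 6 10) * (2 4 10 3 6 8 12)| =15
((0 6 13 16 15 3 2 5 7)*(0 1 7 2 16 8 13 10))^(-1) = (0 10 6)(1 7)(2 5)(3 15 16)(8 13)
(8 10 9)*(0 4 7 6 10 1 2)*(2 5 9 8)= (0 4 7 6 10 8 1 5 9 2)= [4, 5, 0, 3, 7, 9, 10, 6, 1, 2, 8]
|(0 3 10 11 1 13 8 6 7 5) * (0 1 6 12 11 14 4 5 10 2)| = 33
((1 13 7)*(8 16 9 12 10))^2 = (1 7 13)(8 9 10 16 12)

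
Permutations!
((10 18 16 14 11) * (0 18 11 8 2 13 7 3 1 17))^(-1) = (0 17 1 3 7 13 2 8 14 16 18)(10 11)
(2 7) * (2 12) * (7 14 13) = (2 14 13 7 12) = [0, 1, 14, 3, 4, 5, 6, 12, 8, 9, 10, 11, 2, 7, 13]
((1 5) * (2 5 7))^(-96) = ((1 7 2 5))^(-96) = (7)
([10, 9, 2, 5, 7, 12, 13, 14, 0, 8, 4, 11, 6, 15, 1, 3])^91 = (0 7 9 10 14 8 4 1)(3 5 12 6 13 15)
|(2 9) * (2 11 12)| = 4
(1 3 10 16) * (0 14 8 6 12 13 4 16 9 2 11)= [14, 3, 11, 10, 16, 5, 12, 7, 6, 2, 9, 0, 13, 4, 8, 15, 1]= (0 14 8 6 12 13 4 16 1 3 10 9 2 11)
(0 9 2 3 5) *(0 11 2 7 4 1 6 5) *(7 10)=(0 9 10 7 4 1 6 5 11 2 3)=[9, 6, 3, 0, 1, 11, 5, 4, 8, 10, 7, 2]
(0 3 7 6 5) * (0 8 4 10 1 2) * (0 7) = [3, 2, 7, 0, 10, 8, 5, 6, 4, 9, 1] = (0 3)(1 2 7 6 5 8 4 10)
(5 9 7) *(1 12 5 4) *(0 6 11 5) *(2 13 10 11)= [6, 12, 13, 3, 1, 9, 2, 4, 8, 7, 11, 5, 0, 10]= (0 6 2 13 10 11 5 9 7 4 1 12)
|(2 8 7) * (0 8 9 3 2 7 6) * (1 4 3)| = 15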